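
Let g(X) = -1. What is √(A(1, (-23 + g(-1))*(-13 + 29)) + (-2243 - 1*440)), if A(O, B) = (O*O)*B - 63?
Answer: I*√3130 ≈ 55.946*I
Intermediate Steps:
A(O, B) = -63 + B*O² (A(O, B) = O²*B - 63 = B*O² - 63 = -63 + B*O²)
√(A(1, (-23 + g(-1))*(-13 + 29)) + (-2243 - 1*440)) = √((-63 + ((-23 - 1)*(-13 + 29))*1²) + (-2243 - 1*440)) = √((-63 - 24*16*1) + (-2243 - 440)) = √((-63 - 384*1) - 2683) = √((-63 - 384) - 2683) = √(-447 - 2683) = √(-3130) = I*√3130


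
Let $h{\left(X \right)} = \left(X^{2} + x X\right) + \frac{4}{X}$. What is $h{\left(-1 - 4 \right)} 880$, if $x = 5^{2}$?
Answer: $-88704$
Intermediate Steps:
$x = 25$
$h{\left(X \right)} = X^{2} + \frac{4}{X} + 25 X$ ($h{\left(X \right)} = \left(X^{2} + 25 X\right) + \frac{4}{X} = X^{2} + \frac{4}{X} + 25 X$)
$h{\left(-1 - 4 \right)} 880 = \frac{4 + \left(-1 - 4\right)^{2} \left(25 - 5\right)}{-1 - 4} \cdot 880 = \frac{4 + \left(-5\right)^{2} \left(25 - 5\right)}{-5} \cdot 880 = - \frac{4 + 25 \cdot 20}{5} \cdot 880 = - \frac{4 + 500}{5} \cdot 880 = \left(- \frac{1}{5}\right) 504 \cdot 880 = \left(- \frac{504}{5}\right) 880 = -88704$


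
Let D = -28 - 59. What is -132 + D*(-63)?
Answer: 5349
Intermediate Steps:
D = -87
-132 + D*(-63) = -132 - 87*(-63) = -132 + 5481 = 5349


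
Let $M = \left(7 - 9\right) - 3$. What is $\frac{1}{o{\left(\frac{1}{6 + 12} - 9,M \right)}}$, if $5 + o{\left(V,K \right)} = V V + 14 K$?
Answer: $\frac{324}{1621} \approx 0.19988$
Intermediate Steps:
$M = -5$ ($M = -2 - 3 = -5$)
$o{\left(V,K \right)} = -5 + V^{2} + 14 K$ ($o{\left(V,K \right)} = -5 + \left(V V + 14 K\right) = -5 + \left(V^{2} + 14 K\right) = -5 + V^{2} + 14 K$)
$\frac{1}{o{\left(\frac{1}{6 + 12} - 9,M \right)}} = \frac{1}{-5 + \left(\frac{1}{6 + 12} - 9\right)^{2} + 14 \left(-5\right)} = \frac{1}{-5 + \left(\frac{1}{18} - 9\right)^{2} - 70} = \frac{1}{-5 + \left(- \frac{161}{18}\right)^{2} - 70} = \frac{1}{-5 + \frac{25921}{324} - 70} = \frac{1}{\frac{1621}{324}} = \frac{324}{1621}$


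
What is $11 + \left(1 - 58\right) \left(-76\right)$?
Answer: $4343$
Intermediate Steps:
$11 + \left(1 - 58\right) \left(-76\right) = 11 - -4332 = 11 + 4332 = 4343$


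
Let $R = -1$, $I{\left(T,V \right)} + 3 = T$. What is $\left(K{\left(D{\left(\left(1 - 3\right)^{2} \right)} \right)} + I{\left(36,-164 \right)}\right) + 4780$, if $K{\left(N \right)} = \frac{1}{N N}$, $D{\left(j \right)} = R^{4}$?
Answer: $4814$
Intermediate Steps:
$I{\left(T,V \right)} = -3 + T$
$D{\left(j \right)} = 1$ ($D{\left(j \right)} = \left(-1\right)^{4} = 1$)
$K{\left(N \right)} = \frac{1}{N^{2}}$
$\left(K{\left(D{\left(\left(1 - 3\right)^{2} \right)} \right)} + I{\left(36,-164 \right)}\right) + 4780 = \left(1^{-2} + \left(-3 + 36\right)\right) + 4780 = \left(1 + 33\right) + 4780 = 34 + 4780 = 4814$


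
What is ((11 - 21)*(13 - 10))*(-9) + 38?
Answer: 308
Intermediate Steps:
((11 - 21)*(13 - 10))*(-9) + 38 = -10*3*(-9) + 38 = -30*(-9) + 38 = 270 + 38 = 308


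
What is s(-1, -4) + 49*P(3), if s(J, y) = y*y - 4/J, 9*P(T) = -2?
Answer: 82/9 ≈ 9.1111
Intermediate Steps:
P(T) = -2/9 (P(T) = (⅑)*(-2) = -2/9)
s(J, y) = y² - 4/J
s(-1, -4) + 49*P(3) = ((-4)² - 4/(-1)) + 49*(-2/9) = (16 - 4*(-1)) - 98/9 = (16 + 4) - 98/9 = 20 - 98/9 = 82/9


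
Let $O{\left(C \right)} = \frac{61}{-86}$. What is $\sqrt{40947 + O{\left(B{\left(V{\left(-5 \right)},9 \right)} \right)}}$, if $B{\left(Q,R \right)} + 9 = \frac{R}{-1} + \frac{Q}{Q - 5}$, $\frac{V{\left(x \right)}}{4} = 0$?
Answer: $\frac{\sqrt{302838766}}{86} \approx 202.35$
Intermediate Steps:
$V{\left(x \right)} = 0$ ($V{\left(x \right)} = 4 \cdot 0 = 0$)
$B{\left(Q,R \right)} = -9 - R + \frac{Q}{-5 + Q}$ ($B{\left(Q,R \right)} = -9 + \left(\frac{R}{-1} + \frac{Q}{Q - 5}\right) = -9 + \left(R \left(-1\right) + \frac{Q}{-5 + Q}\right) = -9 + \left(- R + \frac{Q}{-5 + Q}\right) = -9 - R + \frac{Q}{-5 + Q}$)
$O{\left(C \right)} = - \frac{61}{86}$ ($O{\left(C \right)} = 61 \left(- \frac{1}{86}\right) = - \frac{61}{86}$)
$\sqrt{40947 + O{\left(B{\left(V{\left(-5 \right)},9 \right)} \right)}} = \sqrt{40947 - \frac{61}{86}} = \sqrt{\frac{3521381}{86}} = \frac{\sqrt{302838766}}{86}$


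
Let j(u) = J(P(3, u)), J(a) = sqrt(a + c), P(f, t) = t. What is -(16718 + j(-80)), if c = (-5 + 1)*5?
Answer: -16718 - 10*I ≈ -16718.0 - 10.0*I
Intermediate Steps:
c = -20 (c = -4*5 = -20)
J(a) = sqrt(-20 + a) (J(a) = sqrt(a - 20) = sqrt(-20 + a))
j(u) = sqrt(-20 + u)
-(16718 + j(-80)) = -(16718 + sqrt(-20 - 80)) = -(16718 + sqrt(-100)) = -(16718 + 10*I) = -16718 - 10*I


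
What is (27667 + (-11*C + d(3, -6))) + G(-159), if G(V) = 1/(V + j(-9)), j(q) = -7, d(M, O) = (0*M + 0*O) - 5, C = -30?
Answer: 4646671/166 ≈ 27992.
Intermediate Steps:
d(M, O) = -5 (d(M, O) = (0 + 0) - 5 = 0 - 5 = -5)
G(V) = 1/(-7 + V) (G(V) = 1/(V - 7) = 1/(-7 + V))
(27667 + (-11*C + d(3, -6))) + G(-159) = (27667 + (-11*(-30) - 5)) + 1/(-7 - 159) = (27667 + (330 - 5)) + 1/(-166) = (27667 + 325) - 1/166 = 27992 - 1/166 = 4646671/166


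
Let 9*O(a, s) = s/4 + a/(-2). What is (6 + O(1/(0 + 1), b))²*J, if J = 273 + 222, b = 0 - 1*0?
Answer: 629695/36 ≈ 17492.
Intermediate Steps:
b = 0 (b = 0 + 0 = 0)
J = 495
O(a, s) = -a/18 + s/36 (O(a, s) = (s/4 + a/(-2))/9 = (s*(¼) + a*(-½))/9 = (s/4 - a/2)/9 = (-a/2 + s/4)/9 = -a/18 + s/36)
(6 + O(1/(0 + 1), b))²*J = (6 + (-1/(18*(0 + 1)) + (1/36)*0))²*495 = (6 + (-1/18/1 + 0))²*495 = (6 + (-1/18*1 + 0))²*495 = (6 + (-1/18 + 0))²*495 = (6 - 1/18)²*495 = (107/18)²*495 = (11449/324)*495 = 629695/36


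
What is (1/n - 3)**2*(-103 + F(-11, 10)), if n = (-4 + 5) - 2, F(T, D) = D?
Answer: -1488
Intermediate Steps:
n = -1 (n = 1 - 2 = -1)
(1/n - 3)**2*(-103 + F(-11, 10)) = (1/(-1) - 3)**2*(-103 + 10) = (-1 - 3)**2*(-93) = (-4)**2*(-93) = 16*(-93) = -1488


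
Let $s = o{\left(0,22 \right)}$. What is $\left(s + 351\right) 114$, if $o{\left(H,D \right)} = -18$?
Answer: $37962$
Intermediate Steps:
$s = -18$
$\left(s + 351\right) 114 = \left(-18 + 351\right) 114 = 333 \cdot 114 = 37962$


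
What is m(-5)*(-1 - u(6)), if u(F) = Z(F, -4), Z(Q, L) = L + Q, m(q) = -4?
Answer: 12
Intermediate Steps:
u(F) = -4 + F
m(-5)*(-1 - u(6)) = -4*(-1 - (-4 + 6)) = -4*(-1 - 1*2) = -4*(-1 - 2) = -4*(-3) = 12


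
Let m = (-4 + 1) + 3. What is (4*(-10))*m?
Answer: 0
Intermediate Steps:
m = 0 (m = -3 + 3 = 0)
(4*(-10))*m = (4*(-10))*0 = -40*0 = 0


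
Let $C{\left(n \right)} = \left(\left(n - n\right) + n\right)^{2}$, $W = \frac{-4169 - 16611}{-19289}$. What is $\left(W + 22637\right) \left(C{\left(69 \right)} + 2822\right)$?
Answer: $\frac{3311237314959}{19289} \approx 1.7166 \cdot 10^{8}$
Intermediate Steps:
$W = \frac{20780}{19289}$ ($W = \left(-4169 - 16611\right) \left(- \frac{1}{19289}\right) = \left(-20780\right) \left(- \frac{1}{19289}\right) = \frac{20780}{19289} \approx 1.0773$)
$C{\left(n \right)} = n^{2}$ ($C{\left(n \right)} = \left(0 + n\right)^{2} = n^{2}$)
$\left(W + 22637\right) \left(C{\left(69 \right)} + 2822\right) = \left(\frac{20780}{19289} + 22637\right) \left(69^{2} + 2822\right) = \frac{436665873 \left(4761 + 2822\right)}{19289} = \frac{436665873}{19289} \cdot 7583 = \frac{3311237314959}{19289}$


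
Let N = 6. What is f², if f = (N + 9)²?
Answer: 50625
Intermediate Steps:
f = 225 (f = (6 + 9)² = 15² = 225)
f² = 225² = 50625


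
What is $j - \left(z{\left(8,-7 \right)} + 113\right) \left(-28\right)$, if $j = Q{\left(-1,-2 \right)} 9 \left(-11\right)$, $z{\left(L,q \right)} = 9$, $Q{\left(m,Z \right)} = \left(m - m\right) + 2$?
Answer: $3218$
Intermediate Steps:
$Q{\left(m,Z \right)} = 2$ ($Q{\left(m,Z \right)} = 0 + 2 = 2$)
$j = -198$ ($j = 2 \cdot 9 \left(-11\right) = 18 \left(-11\right) = -198$)
$j - \left(z{\left(8,-7 \right)} + 113\right) \left(-28\right) = -198 - \left(9 + 113\right) \left(-28\right) = -198 - 122 \left(-28\right) = -198 - -3416 = -198 + 3416 = 3218$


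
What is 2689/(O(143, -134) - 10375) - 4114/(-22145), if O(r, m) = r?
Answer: -17453457/226587640 ≈ -0.077027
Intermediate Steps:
2689/(O(143, -134) - 10375) - 4114/(-22145) = 2689/(143 - 10375) - 4114/(-22145) = 2689/(-10232) - 4114*(-1/22145) = 2689*(-1/10232) + 4114/22145 = -2689/10232 + 4114/22145 = -17453457/226587640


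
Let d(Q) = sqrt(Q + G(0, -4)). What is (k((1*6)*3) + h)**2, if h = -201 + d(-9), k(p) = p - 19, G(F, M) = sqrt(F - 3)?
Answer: (202 - sqrt(-9 + I*sqrt(3)))**2 ≈ 40679.0 - 1215.8*I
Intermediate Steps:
G(F, M) = sqrt(-3 + F)
d(Q) = sqrt(Q + I*sqrt(3)) (d(Q) = sqrt(Q + sqrt(-3 + 0)) = sqrt(Q + sqrt(-3)) = sqrt(Q + I*sqrt(3)))
k(p) = -19 + p
h = -201 + sqrt(-9 + I*sqrt(3)) ≈ -200.71 + 3.0137*I
(k((1*6)*3) + h)**2 = ((-19 + (1*6)*3) + (-201 + sqrt(-9 + I*sqrt(3))))**2 = ((-19 + 6*3) + (-201 + sqrt(-9 + I*sqrt(3))))**2 = ((-19 + 18) + (-201 + sqrt(-9 + I*sqrt(3))))**2 = (-1 + (-201 + sqrt(-9 + I*sqrt(3))))**2 = (-202 + sqrt(-9 + I*sqrt(3)))**2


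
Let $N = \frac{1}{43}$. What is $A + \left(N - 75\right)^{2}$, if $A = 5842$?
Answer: $\frac{21196034}{1849} \approx 11464.0$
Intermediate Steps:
$N = \frac{1}{43} \approx 0.023256$
$A + \left(N - 75\right)^{2} = 5842 + \left(\frac{1}{43} - 75\right)^{2} = 5842 + \left(- \frac{3224}{43}\right)^{2} = 5842 + \frac{10394176}{1849} = \frac{21196034}{1849}$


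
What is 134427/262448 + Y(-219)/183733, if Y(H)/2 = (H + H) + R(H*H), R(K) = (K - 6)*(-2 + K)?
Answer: 1207219050516663/48220358384 ≈ 25035.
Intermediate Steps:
R(K) = (-6 + K)*(-2 + K)
Y(H) = 24 - 16*H² + 2*H⁴ + 4*H (Y(H) = 2*((H + H) + (12 + (H*H)² - 8*H*H)) = 2*(2*H + (12 + (H²)² - 8*H²)) = 2*(2*H + (12 + H⁴ - 8*H²)) = 2*(12 + H⁴ - 8*H² + 2*H) = 24 - 16*H² + 2*H⁴ + 4*H)
134427/262448 + Y(-219)/183733 = 134427/262448 + (24 - 16*(-219)² + 2*(-219)⁴ + 4*(-219))/183733 = 134427*(1/262448) + (24 - 16*47961 + 2*2300257521 - 876)*(1/183733) = 134427/262448 + (24 - 767376 + 4600515042 - 876)*(1/183733) = 134427/262448 + 4599746814*(1/183733) = 134427/262448 + 4599746814/183733 = 1207219050516663/48220358384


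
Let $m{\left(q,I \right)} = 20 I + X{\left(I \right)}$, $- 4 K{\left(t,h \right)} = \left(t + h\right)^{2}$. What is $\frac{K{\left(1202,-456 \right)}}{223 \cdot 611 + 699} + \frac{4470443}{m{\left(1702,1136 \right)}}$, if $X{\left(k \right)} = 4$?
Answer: $\frac{8014138715}{40948648} \approx 195.71$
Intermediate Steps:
$K{\left(t,h \right)} = - \frac{\left(h + t\right)^{2}}{4}$ ($K{\left(t,h \right)} = - \frac{\left(t + h\right)^{2}}{4} = - \frac{\left(h + t\right)^{2}}{4}$)
$m{\left(q,I \right)} = 4 + 20 I$ ($m{\left(q,I \right)} = 20 I + 4 = 4 + 20 I$)
$\frac{K{\left(1202,-456 \right)}}{223 \cdot 611 + 699} + \frac{4470443}{m{\left(1702,1136 \right)}} = \frac{\left(- \frac{1}{4}\right) \left(-456 + 1202\right)^{2}}{223 \cdot 611 + 699} + \frac{4470443}{4 + 20 \cdot 1136} = \frac{\left(- \frac{1}{4}\right) 746^{2}}{136253 + 699} + \frac{4470443}{4 + 22720} = \frac{\left(- \frac{1}{4}\right) 556516}{136952} + \frac{4470443}{22724} = \left(-139129\right) \frac{1}{136952} + 4470443 \cdot \frac{1}{22724} = - \frac{139129}{136952} + \frac{4470443}{22724} = \frac{8014138715}{40948648}$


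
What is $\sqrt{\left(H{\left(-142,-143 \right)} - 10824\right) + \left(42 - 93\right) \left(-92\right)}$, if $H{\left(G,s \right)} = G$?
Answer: $i \sqrt{6274} \approx 79.209 i$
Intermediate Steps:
$\sqrt{\left(H{\left(-142,-143 \right)} - 10824\right) + \left(42 - 93\right) \left(-92\right)} = \sqrt{\left(-142 - 10824\right) + \left(42 - 93\right) \left(-92\right)} = \sqrt{\left(-142 - 10824\right) - -4692} = \sqrt{-10966 + 4692} = \sqrt{-6274} = i \sqrt{6274}$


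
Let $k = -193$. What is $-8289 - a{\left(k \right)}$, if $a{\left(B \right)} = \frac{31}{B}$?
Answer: $- \frac{1599746}{193} \approx -8288.8$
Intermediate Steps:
$-8289 - a{\left(k \right)} = -8289 - \frac{31}{-193} = -8289 - 31 \left(- \frac{1}{193}\right) = -8289 - - \frac{31}{193} = -8289 + \frac{31}{193} = - \frac{1599746}{193}$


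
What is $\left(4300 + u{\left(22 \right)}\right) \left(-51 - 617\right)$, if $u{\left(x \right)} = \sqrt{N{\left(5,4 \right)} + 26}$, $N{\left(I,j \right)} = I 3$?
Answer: $-2872400 - 668 \sqrt{41} \approx -2.8767 \cdot 10^{6}$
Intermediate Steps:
$N{\left(I,j \right)} = 3 I$
$u{\left(x \right)} = \sqrt{41}$ ($u{\left(x \right)} = \sqrt{3 \cdot 5 + 26} = \sqrt{15 + 26} = \sqrt{41}$)
$\left(4300 + u{\left(22 \right)}\right) \left(-51 - 617\right) = \left(4300 + \sqrt{41}\right) \left(-51 - 617\right) = \left(4300 + \sqrt{41}\right) \left(-668\right) = -2872400 - 668 \sqrt{41}$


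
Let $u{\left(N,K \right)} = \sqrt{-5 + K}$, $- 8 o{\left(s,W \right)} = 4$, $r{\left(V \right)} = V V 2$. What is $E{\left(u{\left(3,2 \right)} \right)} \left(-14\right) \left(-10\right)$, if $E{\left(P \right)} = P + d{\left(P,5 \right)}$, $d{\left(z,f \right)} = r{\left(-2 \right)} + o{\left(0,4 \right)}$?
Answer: $1050 + 140 i \sqrt{3} \approx 1050.0 + 242.49 i$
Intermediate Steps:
$r{\left(V \right)} = 2 V^{2}$ ($r{\left(V \right)} = V^{2} \cdot 2 = 2 V^{2}$)
$o{\left(s,W \right)} = - \frac{1}{2}$ ($o{\left(s,W \right)} = \left(- \frac{1}{8}\right) 4 = - \frac{1}{2}$)
$d{\left(z,f \right)} = \frac{15}{2}$ ($d{\left(z,f \right)} = 2 \left(-2\right)^{2} - \frac{1}{2} = 2 \cdot 4 - \frac{1}{2} = 8 - \frac{1}{2} = \frac{15}{2}$)
$E{\left(P \right)} = \frac{15}{2} + P$ ($E{\left(P \right)} = P + \frac{15}{2} = \frac{15}{2} + P$)
$E{\left(u{\left(3,2 \right)} \right)} \left(-14\right) \left(-10\right) = \left(\frac{15}{2} + \sqrt{-5 + 2}\right) \left(-14\right) \left(-10\right) = \left(\frac{15}{2} + \sqrt{-3}\right) \left(-14\right) \left(-10\right) = \left(\frac{15}{2} + i \sqrt{3}\right) \left(-14\right) \left(-10\right) = \left(-105 - 14 i \sqrt{3}\right) \left(-10\right) = 1050 + 140 i \sqrt{3}$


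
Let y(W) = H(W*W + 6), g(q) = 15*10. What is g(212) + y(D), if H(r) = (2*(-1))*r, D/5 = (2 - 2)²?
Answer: 138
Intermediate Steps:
g(q) = 150
D = 0 (D = 5*(2 - 2)² = 5*0² = 5*0 = 0)
H(r) = -2*r
y(W) = -12 - 2*W² (y(W) = -2*(W*W + 6) = -2*(W² + 6) = -2*(6 + W²) = -12 - 2*W²)
g(212) + y(D) = 150 + (-12 - 2*0²) = 150 + (-12 - 2*0) = 150 + (-12 + 0) = 150 - 12 = 138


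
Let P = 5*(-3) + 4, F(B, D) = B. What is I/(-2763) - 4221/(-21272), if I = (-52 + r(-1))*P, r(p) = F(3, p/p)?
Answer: 197015/58774536 ≈ 0.0033520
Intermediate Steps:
r(p) = 3
P = -11 (P = -15 + 4 = -11)
I = 539 (I = (-52 + 3)*(-11) = -49*(-11) = 539)
I/(-2763) - 4221/(-21272) = 539/(-2763) - 4221/(-21272) = 539*(-1/2763) - 4221*(-1/21272) = -539/2763 + 4221/21272 = 197015/58774536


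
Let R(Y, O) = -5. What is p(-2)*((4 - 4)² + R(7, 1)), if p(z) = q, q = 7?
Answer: -35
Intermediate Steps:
p(z) = 7
p(-2)*((4 - 4)² + R(7, 1)) = 7*((4 - 4)² - 5) = 7*(0² - 5) = 7*(0 - 5) = 7*(-5) = -35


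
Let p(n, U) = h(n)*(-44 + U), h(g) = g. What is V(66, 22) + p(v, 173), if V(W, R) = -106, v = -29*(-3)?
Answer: 11117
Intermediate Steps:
v = 87
p(n, U) = n*(-44 + U)
V(66, 22) + p(v, 173) = -106 + 87*(-44 + 173) = -106 + 87*129 = -106 + 11223 = 11117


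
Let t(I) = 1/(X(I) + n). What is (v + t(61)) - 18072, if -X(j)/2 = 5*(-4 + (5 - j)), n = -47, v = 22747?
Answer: 2585276/553 ≈ 4675.0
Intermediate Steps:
X(j) = -10 + 10*j (X(j) = -10*(-4 + (5 - j)) = -10*(1 - j) = -2*(5 - 5*j) = -10 + 10*j)
t(I) = 1/(-57 + 10*I) (t(I) = 1/((-10 + 10*I) - 47) = 1/(-57 + 10*I))
(v + t(61)) - 18072 = (22747 + 1/(-57 + 10*61)) - 18072 = (22747 + 1/(-57 + 610)) - 18072 = (22747 + 1/553) - 18072 = 12579092/553 - 18072 = 2585276/553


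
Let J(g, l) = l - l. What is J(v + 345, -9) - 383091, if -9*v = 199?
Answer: -383091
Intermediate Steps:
v = -199/9 (v = -1/9*199 = -199/9 ≈ -22.111)
J(g, l) = 0
J(v + 345, -9) - 383091 = 0 - 383091 = -383091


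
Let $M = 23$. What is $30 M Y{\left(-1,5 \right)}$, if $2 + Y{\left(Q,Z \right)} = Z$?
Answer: $2070$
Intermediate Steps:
$Y{\left(Q,Z \right)} = -2 + Z$
$30 M Y{\left(-1,5 \right)} = 30 \cdot 23 \left(-2 + 5\right) = 690 \cdot 3 = 2070$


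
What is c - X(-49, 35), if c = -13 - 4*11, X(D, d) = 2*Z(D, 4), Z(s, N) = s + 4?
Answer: 33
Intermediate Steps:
Z(s, N) = 4 + s
X(D, d) = 8 + 2*D (X(D, d) = 2*(4 + D) = 8 + 2*D)
c = -57 (c = -13 - 44 = -57)
c - X(-49, 35) = -57 - (8 + 2*(-49)) = -57 - (8 - 98) = -57 - 1*(-90) = -57 + 90 = 33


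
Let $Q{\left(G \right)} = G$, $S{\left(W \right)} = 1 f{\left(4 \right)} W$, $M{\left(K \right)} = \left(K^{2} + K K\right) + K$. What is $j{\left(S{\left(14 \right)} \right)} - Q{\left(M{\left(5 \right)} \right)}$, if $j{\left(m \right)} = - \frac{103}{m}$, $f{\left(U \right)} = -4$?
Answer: $- \frac{2977}{56} \approx -53.161$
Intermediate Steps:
$M{\left(K \right)} = K + 2 K^{2}$ ($M{\left(K \right)} = \left(K^{2} + K^{2}\right) + K = 2 K^{2} + K = K + 2 K^{2}$)
$S{\left(W \right)} = - 4 W$ ($S{\left(W \right)} = 1 \left(-4\right) W = - 4 W$)
$j{\left(S{\left(14 \right)} \right)} - Q{\left(M{\left(5 \right)} \right)} = - \frac{103}{\left(-4\right) 14} - 5 \left(1 + 2 \cdot 5\right) = - \frac{103}{-56} - 5 \left(1 + 10\right) = \left(-103\right) \left(- \frac{1}{56}\right) - 5 \cdot 11 = \frac{103}{56} - 55 = - \frac{2977}{56}$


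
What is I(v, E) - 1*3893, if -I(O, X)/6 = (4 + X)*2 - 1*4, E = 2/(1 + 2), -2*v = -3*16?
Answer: -3925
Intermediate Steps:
v = 24 (v = -(-3)*16/2 = -½*(-48) = 24)
E = ⅔ (E = 2/3 = (⅓)*2 = ⅔ ≈ 0.66667)
I(O, X) = -24 - 12*X (I(O, X) = -6*((4 + X)*2 - 1*4) = -6*((8 + 2*X) - 4) = -6*(4 + 2*X) = -24 - 12*X)
I(v, E) - 1*3893 = (-24 - 12*⅔) - 1*3893 = (-24 - 8) - 3893 = -32 - 3893 = -3925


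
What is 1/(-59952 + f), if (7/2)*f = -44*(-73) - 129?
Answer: -7/413498 ≈ -1.6929e-5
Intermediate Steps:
f = 6166/7 (f = 2*(-44*(-73) - 129)/7 = 2*(3212 - 129)/7 = (2/7)*3083 = 6166/7 ≈ 880.86)
1/(-59952 + f) = 1/(-59952 + 6166/7) = 1/(-413498/7) = -7/413498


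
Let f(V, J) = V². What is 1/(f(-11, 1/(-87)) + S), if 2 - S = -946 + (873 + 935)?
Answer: -1/739 ≈ -0.0013532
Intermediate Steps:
S = -860 (S = 2 - (-946 + (873 + 935)) = 2 - (-946 + 1808) = 2 - 1*862 = 2 - 862 = -860)
1/(f(-11, 1/(-87)) + S) = 1/((-11)² - 860) = 1/(121 - 860) = 1/(-739) = -1/739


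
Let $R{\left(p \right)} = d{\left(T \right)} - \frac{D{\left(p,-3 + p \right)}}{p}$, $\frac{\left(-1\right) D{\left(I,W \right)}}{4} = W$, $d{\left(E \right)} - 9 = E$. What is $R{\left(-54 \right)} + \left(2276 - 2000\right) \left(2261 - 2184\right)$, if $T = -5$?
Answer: $\frac{191342}{9} \approx 21260.0$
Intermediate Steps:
$d{\left(E \right)} = 9 + E$
$D{\left(I,W \right)} = - 4 W$
$R{\left(p \right)} = 4 - \frac{12 - 4 p}{p}$ ($R{\left(p \right)} = \left(9 - 5\right) - \frac{\left(-4\right) \left(-3 + p\right)}{p} = 4 - \frac{12 - 4 p}{p}$)
$R{\left(-54 \right)} + \left(2276 - 2000\right) \left(2261 - 2184\right) = \left(8 - \frac{12}{-54}\right) + \left(2276 - 2000\right) \left(2261 - 2184\right) = \left(8 - - \frac{2}{9}\right) + 276 \cdot 77 = \left(8 + \frac{2}{9}\right) + 21252 = \frac{74}{9} + 21252 = \frac{191342}{9}$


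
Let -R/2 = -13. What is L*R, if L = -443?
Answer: -11518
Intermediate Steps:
R = 26 (R = -2*(-13) = 26)
L*R = -443*26 = -11518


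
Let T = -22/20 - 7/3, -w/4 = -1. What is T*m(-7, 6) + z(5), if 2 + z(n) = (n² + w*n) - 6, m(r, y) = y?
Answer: 82/5 ≈ 16.400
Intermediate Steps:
w = 4 (w = -4*(-1) = 4)
z(n) = -8 + n² + 4*n (z(n) = -2 + ((n² + 4*n) - 6) = -2 + (-6 + n² + 4*n) = -8 + n² + 4*n)
T = -103/30 (T = -22*1/20 - 7*⅓ = -11/10 - 7/3 = -103/30 ≈ -3.4333)
T*m(-7, 6) + z(5) = -103/30*6 + (-8 + 5² + 4*5) = -103/5 + (-8 + 25 + 20) = -103/5 + 37 = 82/5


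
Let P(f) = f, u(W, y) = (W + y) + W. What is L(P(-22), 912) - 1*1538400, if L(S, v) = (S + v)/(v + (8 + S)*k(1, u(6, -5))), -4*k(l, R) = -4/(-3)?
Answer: -423059733/275 ≈ -1.5384e+6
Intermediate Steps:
u(W, y) = y + 2*W
k(l, R) = -1/3 (k(l, R) = -(-1)/(-3) = -(-1)*(-1)/3 = -1/4*4/3 = -1/3)
L(S, v) = (S + v)/(-8/3 + v - S/3) (L(S, v) = (S + v)/(v + (8 + S)*(-1/3)) = (S + v)/(v + (-8/3 - S/3)) = (S + v)/(-8/3 + v - S/3))
L(P(-22), 912) - 1*1538400 = 3*(-22 + 912)/(-8 - 1*(-22) + 3*912) - 1*1538400 = 3*890/(-8 + 22 + 2736) - 1538400 = 3*890/2750 - 1538400 = 3*(1/2750)*890 - 1538400 = 267/275 - 1538400 = -423059733/275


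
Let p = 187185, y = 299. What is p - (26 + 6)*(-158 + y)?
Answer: 182673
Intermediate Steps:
p - (26 + 6)*(-158 + y) = 187185 - (26 + 6)*(-158 + 299) = 187185 - 32*141 = 187185 - 1*4512 = 187185 - 4512 = 182673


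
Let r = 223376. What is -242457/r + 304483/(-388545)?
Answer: -162219649673/86791627920 ≈ -1.8691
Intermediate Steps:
-242457/r + 304483/(-388545) = -242457/223376 + 304483/(-388545) = -242457*1/223376 + 304483*(-1/388545) = -242457/223376 - 304483/388545 = -162219649673/86791627920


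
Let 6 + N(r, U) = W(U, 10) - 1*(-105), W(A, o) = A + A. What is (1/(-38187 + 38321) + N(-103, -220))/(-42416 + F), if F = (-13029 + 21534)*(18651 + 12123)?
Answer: -45693/35066520836 ≈ -1.3030e-6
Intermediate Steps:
W(A, o) = 2*A
N(r, U) = 99 + 2*U (N(r, U) = -6 + (2*U - 1*(-105)) = -6 + (2*U + 105) = -6 + (105 + 2*U) = 99 + 2*U)
F = 261732870 (F = 8505*30774 = 261732870)
(1/(-38187 + 38321) + N(-103, -220))/(-42416 + F) = (1/(-38187 + 38321) + (99 + 2*(-220)))/(-42416 + 261732870) = (1/134 + (99 - 440))/261690454 = (1/134 - 341)*(1/261690454) = -45693/134*1/261690454 = -45693/35066520836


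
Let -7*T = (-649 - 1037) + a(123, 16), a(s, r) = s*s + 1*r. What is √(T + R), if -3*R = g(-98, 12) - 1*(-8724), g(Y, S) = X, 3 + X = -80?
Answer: 16*I*√8274/21 ≈ 69.304*I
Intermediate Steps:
a(s, r) = r + s² (a(s, r) = s² + r = r + s²)
X = -83 (X = -3 - 80 = -83)
g(Y, S) = -83
T = -13459/7 (T = -((-649 - 1037) + (16 + 123²))/7 = -(-1686 + (16 + 15129))/7 = -(-1686 + 15145)/7 = -⅐*13459 = -13459/7 ≈ -1922.7)
R = -8641/3 (R = -(-83 - 1*(-8724))/3 = -(-83 + 8724)/3 = -⅓*8641 = -8641/3 ≈ -2880.3)
√(T + R) = √(-13459/7 - 8641/3) = √(-100864/21) = 16*I*√8274/21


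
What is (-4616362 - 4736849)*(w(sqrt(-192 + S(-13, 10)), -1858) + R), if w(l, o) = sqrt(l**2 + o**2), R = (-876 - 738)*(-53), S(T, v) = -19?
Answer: -800092375362 - 9353211*sqrt(3451953) ≈ -8.1747e+11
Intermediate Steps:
R = 85542 (R = -1614*(-53) = 85542)
(-4616362 - 4736849)*(w(sqrt(-192 + S(-13, 10)), -1858) + R) = (-4616362 - 4736849)*(sqrt((sqrt(-192 - 19))**2 + (-1858)**2) + 85542) = -9353211*(sqrt((sqrt(-211))**2 + 3452164) + 85542) = -9353211*(sqrt((I*sqrt(211))**2 + 3452164) + 85542) = -9353211*(sqrt(-211 + 3452164) + 85542) = -9353211*(sqrt(3451953) + 85542) = -9353211*(85542 + sqrt(3451953)) = -800092375362 - 9353211*sqrt(3451953)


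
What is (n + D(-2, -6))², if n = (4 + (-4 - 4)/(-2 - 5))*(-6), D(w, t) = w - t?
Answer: 35344/49 ≈ 721.31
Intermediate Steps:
n = -216/7 (n = (4 - 8/(-7))*(-6) = (4 - 8*(-⅐))*(-6) = (4 + 8/7)*(-6) = (36/7)*(-6) = -216/7 ≈ -30.857)
(n + D(-2, -6))² = (-216/7 + (-2 - 1*(-6)))² = (-216/7 + (-2 + 6))² = (-216/7 + 4)² = (-188/7)² = 35344/49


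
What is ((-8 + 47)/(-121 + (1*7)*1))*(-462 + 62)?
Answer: 2600/19 ≈ 136.84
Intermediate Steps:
((-8 + 47)/(-121 + (1*7)*1))*(-462 + 62) = (39/(-121 + 7*1))*(-400) = (39/(-121 + 7))*(-400) = (39/(-114))*(-400) = (39*(-1/114))*(-400) = -13/38*(-400) = 2600/19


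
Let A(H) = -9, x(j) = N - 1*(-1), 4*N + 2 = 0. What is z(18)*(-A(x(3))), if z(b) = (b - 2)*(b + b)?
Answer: 5184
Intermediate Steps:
N = -½ (N = -½ + (¼)*0 = -½ + 0 = -½ ≈ -0.50000)
z(b) = 2*b*(-2 + b) (z(b) = (-2 + b)*(2*b) = 2*b*(-2 + b))
x(j) = ½ (x(j) = -½ - 1*(-1) = -½ + 1 = ½)
z(18)*(-A(x(3))) = (2*18*(-2 + 18))*(-1*(-9)) = (2*18*16)*9 = 576*9 = 5184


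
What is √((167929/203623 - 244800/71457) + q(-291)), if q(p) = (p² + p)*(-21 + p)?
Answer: I*√619364537958704720781039833/4850096237 ≈ 5131.2*I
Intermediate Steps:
q(p) = (-21 + p)*(p + p²) (q(p) = (p + p²)*(-21 + p) = (-21 + p)*(p + p²))
√((167929/203623 - 244800/71457) + q(-291)) = √((167929/203623 - 244800/71457) - 291*(-21 + (-291)² - 20*(-291))) = √((167929*(1/203623) - 244800*1/71457) - 291*(-21 + 84681 + 5820)) = √((167929/203623 - 81600/23819) - 291*90480) = √(-12615735949/4850096237 - 26329680) = √(-127701494505150109/4850096237) = I*√619364537958704720781039833/4850096237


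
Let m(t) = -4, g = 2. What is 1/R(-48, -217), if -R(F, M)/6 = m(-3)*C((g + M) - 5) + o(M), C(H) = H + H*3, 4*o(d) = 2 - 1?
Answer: -2/42243 ≈ -4.7345e-5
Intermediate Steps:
o(d) = 1/4 (o(d) = (2 - 1)/4 = (1/4)*1 = 1/4)
C(H) = 4*H (C(H) = H + 3*H = 4*H)
R(F, M) = -579/2 + 96*M (R(F, M) = -6*(-16*((2 + M) - 5) + 1/4) = -6*(-16*(-3 + M) + 1/4) = -6*(-4*(-12 + 4*M) + 1/4) = -6*((48 - 16*M) + 1/4) = -6*(193/4 - 16*M) = -579/2 + 96*M)
1/R(-48, -217) = 1/(-579/2 + 96*(-217)) = 1/(-579/2 - 20832) = 1/(-42243/2) = -2/42243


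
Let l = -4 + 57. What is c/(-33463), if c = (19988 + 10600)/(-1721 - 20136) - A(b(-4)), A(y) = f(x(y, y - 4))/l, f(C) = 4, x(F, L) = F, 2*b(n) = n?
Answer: 1708592/38764241923 ≈ 4.4076e-5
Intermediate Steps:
b(n) = n/2
l = 53
A(y) = 4/53
c = -1708592/1158421 (c = (19988 + 10600)/(-1721 - 20136) - 1*4/53 = 30588/(-21857) - 4/53 = 30588*(-1/21857) - 4/53 = -30588/21857 - 4/53 = -1708592/1158421 ≈ -1.4749)
c/(-33463) = -1708592/1158421/(-33463) = -1708592/1158421*(-1/33463) = 1708592/38764241923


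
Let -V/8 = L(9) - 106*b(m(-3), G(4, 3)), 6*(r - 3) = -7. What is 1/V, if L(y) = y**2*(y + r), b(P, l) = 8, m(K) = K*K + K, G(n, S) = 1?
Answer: -1/236 ≈ -0.0042373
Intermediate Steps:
m(K) = K + K**2 (m(K) = K**2 + K = K + K**2)
r = 11/6 (r = 3 + (1/6)*(-7) = 3 - 7/6 = 11/6 ≈ 1.8333)
L(y) = y**2*(11/6 + y) (L(y) = y**2*(y + 11/6) = y**2*(11/6 + y))
V = -236 (V = -8*(9**2*(11/6 + 9) - 106*8) = -8*(81*(65/6) - 848) = -8*(1755/2 - 848) = -8*59/2 = -236)
1/V = 1/(-236) = -1/236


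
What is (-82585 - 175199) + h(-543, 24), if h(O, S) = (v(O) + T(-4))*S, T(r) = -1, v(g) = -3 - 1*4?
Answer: -257976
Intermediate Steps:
v(g) = -7 (v(g) = -3 - 4 = -7)
h(O, S) = -8*S (h(O, S) = (-7 - 1)*S = -8*S)
(-82585 - 175199) + h(-543, 24) = (-82585 - 175199) - 8*24 = -257784 - 192 = -257976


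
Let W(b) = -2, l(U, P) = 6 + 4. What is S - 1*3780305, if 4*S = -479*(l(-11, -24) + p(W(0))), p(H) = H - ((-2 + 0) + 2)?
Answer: -3781263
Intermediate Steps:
l(U, P) = 10
p(H) = H (p(H) = H - (-2 + 2) = H - 1*0 = H + 0 = H)
S = -958 (S = (-479*(10 - 2))/4 = (-479*8)/4 = (¼)*(-3832) = -958)
S - 1*3780305 = -958 - 1*3780305 = -958 - 3780305 = -3781263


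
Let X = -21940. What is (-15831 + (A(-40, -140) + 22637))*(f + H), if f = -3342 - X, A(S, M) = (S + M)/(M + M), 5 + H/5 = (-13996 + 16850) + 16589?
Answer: 5516892942/7 ≈ 7.8813e+8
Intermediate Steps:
H = 97190 (H = -25 + 5*((-13996 + 16850) + 16589) = -25 + 5*(2854 + 16589) = -25 + 5*19443 = -25 + 97215 = 97190)
A(S, M) = (M + S)/(2*M) (A(S, M) = (M + S)/((2*M)) = (M + S)*(1/(2*M)) = (M + S)/(2*M))
f = 18598 (f = -3342 - 1*(-21940) = -3342 + 21940 = 18598)
(-15831 + (A(-40, -140) + 22637))*(f + H) = (-15831 + ((½)*(-140 - 40)/(-140) + 22637))*(18598 + 97190) = (-15831 + ((½)*(-1/140)*(-180) + 22637))*115788 = (-15831 + (9/14 + 22637))*115788 = (-15831 + 316927/14)*115788 = (95293/14)*115788 = 5516892942/7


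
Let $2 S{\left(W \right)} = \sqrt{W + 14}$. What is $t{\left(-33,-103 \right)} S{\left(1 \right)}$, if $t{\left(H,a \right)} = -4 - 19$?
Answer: $- \frac{23 \sqrt{15}}{2} \approx -44.539$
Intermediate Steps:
$t{\left(H,a \right)} = -23$ ($t{\left(H,a \right)} = -4 - 19 = -23$)
$S{\left(W \right)} = \frac{\sqrt{14 + W}}{2}$ ($S{\left(W \right)} = \frac{\sqrt{W + 14}}{2} = \frac{\sqrt{14 + W}}{2}$)
$t{\left(-33,-103 \right)} S{\left(1 \right)} = - 23 \frac{\sqrt{14 + 1}}{2} = - 23 \frac{\sqrt{15}}{2} = - \frac{23 \sqrt{15}}{2}$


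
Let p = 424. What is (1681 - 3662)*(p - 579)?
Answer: 307055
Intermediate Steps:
(1681 - 3662)*(p - 579) = (1681 - 3662)*(424 - 579) = -1981*(-155) = 307055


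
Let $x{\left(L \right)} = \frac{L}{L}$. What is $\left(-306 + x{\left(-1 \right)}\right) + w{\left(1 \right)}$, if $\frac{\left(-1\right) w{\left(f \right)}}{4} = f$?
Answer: $-309$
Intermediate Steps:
$w{\left(f \right)} = - 4 f$
$x{\left(L \right)} = 1$
$\left(-306 + x{\left(-1 \right)}\right) + w{\left(1 \right)} = \left(-306 + 1\right) - 4 = -305 - 4 = -309$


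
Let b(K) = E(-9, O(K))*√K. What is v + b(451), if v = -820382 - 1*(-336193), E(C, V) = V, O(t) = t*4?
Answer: -484189 + 1804*√451 ≈ -4.4588e+5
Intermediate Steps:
O(t) = 4*t
v = -484189 (v = -820382 + 336193 = -484189)
b(K) = 4*K^(3/2) (b(K) = (4*K)*√K = 4*K^(3/2))
v + b(451) = -484189 + 4*451^(3/2) = -484189 + 4*(451*√451) = -484189 + 1804*√451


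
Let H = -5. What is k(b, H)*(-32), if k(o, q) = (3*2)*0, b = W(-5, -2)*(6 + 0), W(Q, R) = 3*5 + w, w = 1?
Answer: 0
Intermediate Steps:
W(Q, R) = 16 (W(Q, R) = 3*5 + 1 = 15 + 1 = 16)
b = 96 (b = 16*(6 + 0) = 16*6 = 96)
k(o, q) = 0 (k(o, q) = 6*0 = 0)
k(b, H)*(-32) = 0*(-32) = 0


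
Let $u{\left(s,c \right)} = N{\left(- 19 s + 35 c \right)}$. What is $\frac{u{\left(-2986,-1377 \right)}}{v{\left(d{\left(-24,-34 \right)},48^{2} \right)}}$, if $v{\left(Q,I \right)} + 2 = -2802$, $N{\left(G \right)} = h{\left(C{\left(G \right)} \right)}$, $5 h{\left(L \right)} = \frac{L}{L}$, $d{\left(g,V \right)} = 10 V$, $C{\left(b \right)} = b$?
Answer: $- \frac{1}{14020} \approx -7.1327 \cdot 10^{-5}$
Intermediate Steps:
$h{\left(L \right)} = \frac{1}{5}$ ($h{\left(L \right)} = \frac{L \frac{1}{L}}{5} = \frac{1}{5} \cdot 1 = \frac{1}{5}$)
$N{\left(G \right)} = \frac{1}{5}$
$u{\left(s,c \right)} = \frac{1}{5}$
$v{\left(Q,I \right)} = -2804$ ($v{\left(Q,I \right)} = -2 - 2802 = -2804$)
$\frac{u{\left(-2986,-1377 \right)}}{v{\left(d{\left(-24,-34 \right)},48^{2} \right)}} = \frac{1}{5 \left(-2804\right)} = \frac{1}{5} \left(- \frac{1}{2804}\right) = - \frac{1}{14020}$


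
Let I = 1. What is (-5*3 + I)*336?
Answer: -4704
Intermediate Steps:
(-5*3 + I)*336 = (-5*3 + 1)*336 = (-15 + 1)*336 = -14*336 = -4704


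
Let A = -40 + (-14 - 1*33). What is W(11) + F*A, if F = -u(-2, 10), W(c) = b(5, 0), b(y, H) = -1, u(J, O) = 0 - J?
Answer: 173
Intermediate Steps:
u(J, O) = -J
W(c) = -1
F = -2 (F = -(-1)*(-2) = -1*2 = -2)
A = -87 (A = -40 + (-14 - 33) = -40 - 47 = -87)
W(11) + F*A = -1 - 2*(-87) = -1 + 174 = 173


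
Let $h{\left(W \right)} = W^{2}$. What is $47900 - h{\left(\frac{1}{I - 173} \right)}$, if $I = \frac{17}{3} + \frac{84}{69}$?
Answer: $\frac{6292979562839}{131377444} \approx 47900.0$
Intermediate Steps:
$I = \frac{475}{69}$ ($I = 17 \cdot \frac{1}{3} + 84 \cdot \frac{1}{69} = \frac{17}{3} + \frac{28}{23} = \frac{475}{69} \approx 6.8841$)
$47900 - h{\left(\frac{1}{I - 173} \right)} = 47900 - \left(\frac{1}{\frac{475}{69} - 173}\right)^{2} = 47900 - \left(\frac{1}{- \frac{11462}{69}}\right)^{2} = 47900 - \left(- \frac{69}{11462}\right)^{2} = 47900 - \frac{4761}{131377444} = \frac{6292979562839}{131377444}$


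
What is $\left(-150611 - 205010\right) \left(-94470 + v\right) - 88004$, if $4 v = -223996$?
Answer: $53509848245$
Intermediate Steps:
$v = -55999$ ($v = \frac{1}{4} \left(-223996\right) = -55999$)
$\left(-150611 - 205010\right) \left(-94470 + v\right) - 88004 = \left(-150611 - 205010\right) \left(-94470 - 55999\right) - 88004 = \left(-355621\right) \left(-150469\right) - 88004 = 53509936249 - 88004 = 53509848245$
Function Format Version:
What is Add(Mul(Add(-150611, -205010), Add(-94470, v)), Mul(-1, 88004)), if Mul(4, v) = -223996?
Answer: 53509848245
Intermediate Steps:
v = -55999 (v = Mul(Rational(1, 4), -223996) = -55999)
Add(Mul(Add(-150611, -205010), Add(-94470, v)), Mul(-1, 88004)) = Add(Mul(Add(-150611, -205010), Add(-94470, -55999)), Mul(-1, 88004)) = Add(Mul(-355621, -150469), -88004) = Add(53509936249, -88004) = 53509848245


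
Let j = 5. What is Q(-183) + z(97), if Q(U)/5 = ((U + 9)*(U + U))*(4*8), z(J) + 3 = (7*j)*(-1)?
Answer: 10189402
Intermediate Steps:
z(J) = -38 (z(J) = -3 + (7*5)*(-1) = -3 + 35*(-1) = -3 - 35 = -38)
Q(U) = 320*U*(9 + U) (Q(U) = 5*(((U + 9)*(U + U))*(4*8)) = 5*(((9 + U)*(2*U))*32) = 5*((2*U*(9 + U))*32) = 5*(64*U*(9 + U)) = 320*U*(9 + U))
Q(-183) + z(97) = 320*(-183)*(9 - 183) - 38 = 320*(-183)*(-174) - 38 = 10189440 - 38 = 10189402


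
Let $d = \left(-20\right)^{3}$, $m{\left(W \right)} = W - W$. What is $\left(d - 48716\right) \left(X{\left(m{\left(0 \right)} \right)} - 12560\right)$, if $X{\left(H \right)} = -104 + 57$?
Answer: $715018612$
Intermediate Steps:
$m{\left(W \right)} = 0$
$X{\left(H \right)} = -47$
$d = -8000$
$\left(d - 48716\right) \left(X{\left(m{\left(0 \right)} \right)} - 12560\right) = \left(-8000 - 48716\right) \left(-47 - 12560\right) = \left(-56716\right) \left(-12607\right) = 715018612$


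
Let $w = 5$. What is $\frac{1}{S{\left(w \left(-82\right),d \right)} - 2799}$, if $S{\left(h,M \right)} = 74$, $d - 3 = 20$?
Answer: $- \frac{1}{2725} \approx -0.00036697$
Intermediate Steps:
$d = 23$ ($d = 3 + 20 = 23$)
$\frac{1}{S{\left(w \left(-82\right),d \right)} - 2799} = \frac{1}{74 - 2799} = \frac{1}{-2725} = - \frac{1}{2725}$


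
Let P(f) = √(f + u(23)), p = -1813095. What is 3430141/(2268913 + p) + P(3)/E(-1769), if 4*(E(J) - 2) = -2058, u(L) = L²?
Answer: 311831/41438 - 4*√133/1025 ≈ 7.4802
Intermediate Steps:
P(f) = √(529 + f) (P(f) = √(f + 23²) = √(f + 529) = √(529 + f))
E(J) = -1025/2 (E(J) = 2 + (¼)*(-2058) = 2 - 1029/2 = -1025/2)
3430141/(2268913 + p) + P(3)/E(-1769) = 3430141/(2268913 - 1813095) + √(529 + 3)/(-1025/2) = 3430141/455818 + √532*(-2/1025) = 3430141*(1/455818) + (2*√133)*(-2/1025) = 311831/41438 - 4*√133/1025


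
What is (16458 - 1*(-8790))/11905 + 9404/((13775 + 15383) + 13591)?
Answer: 1191281372/508926845 ≈ 2.3408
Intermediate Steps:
(16458 - 1*(-8790))/11905 + 9404/((13775 + 15383) + 13591) = (16458 + 8790)*(1/11905) + 9404/(29158 + 13591) = 25248*(1/11905) + 9404/42749 = 25248/11905 + 9404*(1/42749) = 25248/11905 + 9404/42749 = 1191281372/508926845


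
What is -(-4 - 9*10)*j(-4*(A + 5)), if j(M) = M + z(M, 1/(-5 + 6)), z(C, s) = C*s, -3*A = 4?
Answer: -8272/3 ≈ -2757.3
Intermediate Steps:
A = -4/3 (A = -⅓*4 = -4/3 ≈ -1.3333)
j(M) = 2*M (j(M) = M + M/(-5 + 6) = M + M/1 = M + M*1 = M + M = 2*M)
-(-4 - 9*10)*j(-4*(A + 5)) = -(-4 - 9*10)*2*(-4*(-4/3 + 5)) = -(-4 - 90)*2*(-4*11/3) = -(-94)*2*(-44/3) = -(-94)*(-88)/3 = -1*8272/3 = -8272/3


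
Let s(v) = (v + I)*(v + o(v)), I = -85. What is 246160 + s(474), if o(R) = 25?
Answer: 440271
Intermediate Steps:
s(v) = (-85 + v)*(25 + v) (s(v) = (v - 85)*(v + 25) = (-85 + v)*(25 + v))
246160 + s(474) = 246160 + (-2125 + 474² - 60*474) = 246160 + (-2125 + 224676 - 28440) = 246160 + 194111 = 440271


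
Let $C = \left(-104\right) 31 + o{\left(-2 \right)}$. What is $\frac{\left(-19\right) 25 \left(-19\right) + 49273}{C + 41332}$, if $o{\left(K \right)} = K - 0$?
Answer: $\frac{29149}{19053} \approx 1.5299$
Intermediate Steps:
$o{\left(K \right)} = K$ ($o{\left(K \right)} = K + 0 = K$)
$C = -3226$ ($C = \left(-104\right) 31 - 2 = -3224 - 2 = -3226$)
$\frac{\left(-19\right) 25 \left(-19\right) + 49273}{C + 41332} = \frac{\left(-19\right) 25 \left(-19\right) + 49273}{-3226 + 41332} = \frac{\left(-475\right) \left(-19\right) + 49273}{38106} = \left(9025 + 49273\right) \frac{1}{38106} = 58298 \cdot \frac{1}{38106} = \frac{29149}{19053}$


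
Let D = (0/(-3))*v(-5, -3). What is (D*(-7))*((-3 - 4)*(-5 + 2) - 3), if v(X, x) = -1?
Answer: 0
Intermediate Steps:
D = 0 (D = (0/(-3))*(-1) = (0*(-⅓))*(-1) = 0*(-1) = 0)
(D*(-7))*((-3 - 4)*(-5 + 2) - 3) = (0*(-7))*((-3 - 4)*(-5 + 2) - 3) = 0*(-7*(-3) - 3) = 0*(21 - 3) = 0*18 = 0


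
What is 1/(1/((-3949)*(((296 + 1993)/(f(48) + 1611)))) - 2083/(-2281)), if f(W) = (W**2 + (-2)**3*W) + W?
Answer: 6872851447/6273538988 ≈ 1.0955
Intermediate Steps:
f(W) = W**2 - 7*W (f(W) = (W**2 - 8*W) + W = W**2 - 7*W)
1/(1/((-3949)*(((296 + 1993)/(f(48) + 1611)))) - 2083/(-2281)) = 1/(1/((-3949)*(((296 + 1993)/(48*(-7 + 48) + 1611)))) - 2083/(-2281)) = 1/(-1/(3949*(2289/(48*41 + 1611))) - 2083*(-1/2281)) = 1/(-1/(3949*(2289/(1968 + 1611))) + 2083/2281) = 1/(-1/(3949*(2289/3579)) + 2083/2281) = 1/(-1/(3949*(2289*(1/3579))) + 2083/2281) = 1/(-1/(3949*763/1193) + 2083/2281) = 1/(-1/3949*1193/763 + 2083/2281) = 1/(-1193/3013087 + 2083/2281) = 1/(6273538988/6872851447) = 6872851447/6273538988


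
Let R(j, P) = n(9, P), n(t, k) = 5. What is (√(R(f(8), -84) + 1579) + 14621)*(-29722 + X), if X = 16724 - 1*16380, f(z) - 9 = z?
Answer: -429535738 - 352536*√11 ≈ -4.3071e+8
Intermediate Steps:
f(z) = 9 + z
R(j, P) = 5
X = 344 (X = 16724 - 16380 = 344)
(√(R(f(8), -84) + 1579) + 14621)*(-29722 + X) = (√(5 + 1579) + 14621)*(-29722 + 344) = (√1584 + 14621)*(-29378) = (12*√11 + 14621)*(-29378) = (14621 + 12*√11)*(-29378) = -429535738 - 352536*√11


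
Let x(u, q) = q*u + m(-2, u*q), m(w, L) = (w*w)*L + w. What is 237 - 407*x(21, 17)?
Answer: -725444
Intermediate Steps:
m(w, L) = w + L*w**2 (m(w, L) = w**2*L + w = L*w**2 + w = w + L*w**2)
x(u, q) = -2 + 5*q*u (x(u, q) = q*u - 2*(1 + (u*q)*(-2)) = q*u - 2*(1 + (q*u)*(-2)) = q*u - 2*(1 - 2*q*u) = q*u + (-2 + 4*q*u) = -2 + 5*q*u)
237 - 407*x(21, 17) = 237 - 407*(-2 + 5*17*21) = 237 - 407*(-2 + 1785) = 237 - 407*1783 = 237 - 725681 = -725444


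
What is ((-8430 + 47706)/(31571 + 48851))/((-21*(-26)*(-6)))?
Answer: -1091/7318402 ≈ -0.00014908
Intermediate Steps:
((-8430 + 47706)/(31571 + 48851))/((-21*(-26)*(-6))) = (39276/80422)/((546*(-6))) = (39276*(1/80422))/(-3276) = (19638/40211)*(-1/3276) = -1091/7318402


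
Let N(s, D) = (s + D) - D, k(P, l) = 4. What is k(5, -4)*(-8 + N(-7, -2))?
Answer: -60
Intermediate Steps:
N(s, D) = s (N(s, D) = (D + s) - D = s)
k(5, -4)*(-8 + N(-7, -2)) = 4*(-8 - 7) = 4*(-15) = -60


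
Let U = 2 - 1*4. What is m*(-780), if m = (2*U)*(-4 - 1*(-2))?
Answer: -6240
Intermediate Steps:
U = -2 (U = 2 - 4 = -2)
m = 8 (m = (2*(-2))*(-4 - 1*(-2)) = -4*(-4 + 2) = -4*(-2) = 8)
m*(-780) = 8*(-780) = -6240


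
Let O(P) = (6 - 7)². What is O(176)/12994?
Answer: 1/12994 ≈ 7.6959e-5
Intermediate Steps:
O(P) = 1 (O(P) = (-1)² = 1)
O(176)/12994 = 1/12994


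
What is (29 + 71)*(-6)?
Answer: -600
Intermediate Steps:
(29 + 71)*(-6) = 100*(-6) = -600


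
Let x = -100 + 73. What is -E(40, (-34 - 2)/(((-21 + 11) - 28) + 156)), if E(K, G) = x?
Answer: 27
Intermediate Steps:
x = -27
E(K, G) = -27
-E(40, (-34 - 2)/(((-21 + 11) - 28) + 156)) = -1*(-27) = 27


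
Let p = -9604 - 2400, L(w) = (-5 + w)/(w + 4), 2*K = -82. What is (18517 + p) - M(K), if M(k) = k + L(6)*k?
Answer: 65581/10 ≈ 6558.1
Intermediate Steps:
K = -41 (K = (½)*(-82) = -41)
L(w) = (-5 + w)/(4 + w)
p = -12004
M(k) = 11*k/10 (M(k) = k + ((-5 + 6)/(4 + 6))*k = k + (1/10)*k = k + ((⅒)*1)*k = k + k/10 = 11*k/10)
(18517 + p) - M(K) = (18517 - 12004) - 11*(-41)/10 = 6513 - 1*(-451/10) = 6513 + 451/10 = 65581/10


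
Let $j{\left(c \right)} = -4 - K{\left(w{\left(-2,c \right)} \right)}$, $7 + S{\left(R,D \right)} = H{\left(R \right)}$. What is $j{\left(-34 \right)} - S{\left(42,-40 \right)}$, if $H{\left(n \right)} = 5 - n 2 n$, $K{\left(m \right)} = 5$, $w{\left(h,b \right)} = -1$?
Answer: $3521$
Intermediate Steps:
$H{\left(n \right)} = 5 - 2 n^{2}$ ($H{\left(n \right)} = 5 - 2 n n = 5 - 2 n^{2}$)
$S{\left(R,D \right)} = -2 - 2 R^{2}$ ($S{\left(R,D \right)} = -7 - \left(-5 + 2 R^{2}\right) = -2 - 2 R^{2}$)
$j{\left(c \right)} = -9$ ($j{\left(c \right)} = -4 - 5 = -9$)
$j{\left(-34 \right)} - S{\left(42,-40 \right)} = -9 - \left(-2 - 2 \cdot 42^{2}\right) = -9 - \left(-2 - 3528\right) = -9 - -3530 = -9 + 3530 = 3521$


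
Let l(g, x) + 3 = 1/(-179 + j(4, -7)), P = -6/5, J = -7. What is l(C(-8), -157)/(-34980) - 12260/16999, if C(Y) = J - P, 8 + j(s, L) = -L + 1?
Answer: -38377931869/53218939290 ≈ -0.72113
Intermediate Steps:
j(s, L) = -7 - L (j(s, L) = -8 + (-L + 1) = -8 + (1 - L) = -7 - L)
P = -6/5 (P = -6*⅕ = -6/5 ≈ -1.2000)
C(Y) = -29/5 (C(Y) = -7 - 1*(-6/5) = -7 + 6/5 = -29/5)
l(g, x) = -538/179 (l(g, x) = -3 + 1/(-179 + (-7 - 1*(-7))) = -3 + 1/(-179 + (-7 + 7)) = -3 + 1/(-179 + 0) = -3 + 1/(-179) = -3 - 1/179 = -538/179)
l(C(-8), -157)/(-34980) - 12260/16999 = -538/179/(-34980) - 12260/16999 = -538/179*(-1/34980) - 12260*1/16999 = 269/3130710 - 12260/16999 = -38377931869/53218939290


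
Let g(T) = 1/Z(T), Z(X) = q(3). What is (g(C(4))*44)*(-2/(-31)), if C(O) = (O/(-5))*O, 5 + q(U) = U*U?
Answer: 22/31 ≈ 0.70968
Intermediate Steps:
q(U) = -5 + U² (q(U) = -5 + U*U = -5 + U²)
Z(X) = 4 (Z(X) = -5 + 3² = -5 + 9 = 4)
C(O) = -O²/5 (C(O) = (O*(-⅕))*O = (-O/5)*O = -O²/5)
g(T) = ¼ (g(T) = 1/4 = ¼)
(g(C(4))*44)*(-2/(-31)) = ((¼)*44)*(-2/(-31)) = 11*(-2*(-1/31)) = 11*(2/31) = 22/31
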